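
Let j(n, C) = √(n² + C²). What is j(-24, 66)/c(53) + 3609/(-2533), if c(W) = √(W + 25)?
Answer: -3609/2533 + √10686/13 ≈ 6.5270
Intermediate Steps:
c(W) = √(25 + W)
j(n, C) = √(C² + n²)
j(-24, 66)/c(53) + 3609/(-2533) = √(66² + (-24)²)/(√(25 + 53)) + 3609/(-2533) = √(4356 + 576)/(√78) + 3609*(-1/2533) = √4932*(√78/78) - 3609/2533 = (6*√137)*(√78/78) - 3609/2533 = √10686/13 - 3609/2533 = -3609/2533 + √10686/13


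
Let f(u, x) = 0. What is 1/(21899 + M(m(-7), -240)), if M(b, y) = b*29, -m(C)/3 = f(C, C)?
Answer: 1/21899 ≈ 4.5664e-5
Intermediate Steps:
m(C) = 0 (m(C) = -3*0 = 0)
M(b, y) = 29*b
1/(21899 + M(m(-7), -240)) = 1/(21899 + 29*0) = 1/(21899 + 0) = 1/21899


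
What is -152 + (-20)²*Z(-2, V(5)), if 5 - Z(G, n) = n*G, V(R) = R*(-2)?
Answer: -6152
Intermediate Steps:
V(R) = -2*R
Z(G, n) = 5 - G*n (Z(G, n) = 5 - n*G = 5 - G*n)
-152 + (-20)²*Z(-2, V(5)) = -152 + (-20)²*(5 - 1*(-2)*(-2*5)) = -152 + 400*(5 - 1*(-2)*(-10)) = -152 + 400*(5 - 20) = -152 + 400*(-15) = -152 - 6000 = -6152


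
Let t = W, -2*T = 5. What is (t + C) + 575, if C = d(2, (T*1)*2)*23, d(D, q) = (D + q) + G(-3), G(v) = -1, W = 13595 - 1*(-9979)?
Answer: 24057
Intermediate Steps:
T = -5/2 (T = -1/2*5 = -5/2 ≈ -2.5000)
W = 23574 (W = 13595 + 9979 = 23574)
d(D, q) = -1 + D + q (d(D, q) = (D + q) - 1 = -1 + D + q)
t = 23574
C = -92 (C = (-1 + 2 - 5/2*1*2)*23 = (-1 + 2 - 5/2*2)*23 = (-1 + 2 - 5)*23 = -4*23 = -92)
(t + C) + 575 = (23574 - 92) + 575 = 23482 + 575 = 24057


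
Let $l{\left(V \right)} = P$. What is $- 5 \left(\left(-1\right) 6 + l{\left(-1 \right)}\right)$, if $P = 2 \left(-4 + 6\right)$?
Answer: $10$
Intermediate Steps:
$P = 4$ ($P = 2 \cdot 2 = 4$)
$l{\left(V \right)} = 4$
$- 5 \left(\left(-1\right) 6 + l{\left(-1 \right)}\right) = - 5 \left(\left(-1\right) 6 + 4\right) = - 5 \left(-6 + 4\right) = \left(-5\right) \left(-2\right) = 10$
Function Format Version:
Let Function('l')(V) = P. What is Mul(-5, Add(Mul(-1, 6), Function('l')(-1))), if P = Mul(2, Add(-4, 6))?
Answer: 10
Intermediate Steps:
P = 4 (P = Mul(2, 2) = 4)
Function('l')(V) = 4
Mul(-5, Add(Mul(-1, 6), Function('l')(-1))) = Mul(-5, Add(Mul(-1, 6), 4)) = Mul(-5, Add(-6, 4)) = Mul(-5, -2) = 10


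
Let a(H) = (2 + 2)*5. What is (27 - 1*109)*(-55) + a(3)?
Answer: 4530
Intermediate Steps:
a(H) = 20 (a(H) = 4*5 = 20)
(27 - 1*109)*(-55) + a(3) = (27 - 1*109)*(-55) + 20 = (27 - 109)*(-55) + 20 = -82*(-55) + 20 = 4510 + 20 = 4530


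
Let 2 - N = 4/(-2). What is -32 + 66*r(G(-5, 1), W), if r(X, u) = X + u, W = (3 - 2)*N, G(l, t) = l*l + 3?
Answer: 2080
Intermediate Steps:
G(l, t) = 3 + l² (G(l, t) = l² + 3 = 3 + l²)
N = 4 (N = 2 - 4/(-2) = 2 - 4*(-1)/2 = 2 - 1*(-2) = 2 + 2 = 4)
W = 4 (W = (3 - 2)*4 = 1*4 = 4)
-32 + 66*r(G(-5, 1), W) = -32 + 66*((3 + (-5)²) + 4) = -32 + 66*((3 + 25) + 4) = -32 + 66*(28 + 4) = -32 + 66*32 = -32 + 2112 = 2080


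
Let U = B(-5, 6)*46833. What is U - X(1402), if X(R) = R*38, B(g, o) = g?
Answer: -287441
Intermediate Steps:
X(R) = 38*R
U = -234165 (U = -5*46833 = -234165)
U - X(1402) = -234165 - 38*1402 = -234165 - 1*53276 = -234165 - 53276 = -287441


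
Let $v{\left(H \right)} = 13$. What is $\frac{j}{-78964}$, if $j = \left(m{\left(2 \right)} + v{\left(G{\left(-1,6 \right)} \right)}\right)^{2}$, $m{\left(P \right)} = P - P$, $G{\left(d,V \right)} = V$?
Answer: $- \frac{169}{78964} \approx -0.0021402$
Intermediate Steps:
$m{\left(P \right)} = 0$
$j = 169$ ($j = \left(0 + 13\right)^{2} = 13^{2} = 169$)
$\frac{j}{-78964} = \frac{169}{-78964} = 169 \left(- \frac{1}{78964}\right) = - \frac{169}{78964}$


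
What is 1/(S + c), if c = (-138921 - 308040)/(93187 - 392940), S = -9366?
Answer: -299753/2807039637 ≈ -0.00010679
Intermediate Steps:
c = 446961/299753 (c = -446961/(-299753) = -446961*(-1/299753) = 446961/299753 ≈ 1.4911)
1/(S + c) = 1/(-9366 + 446961/299753) = 1/(-2807039637/299753) = -299753/2807039637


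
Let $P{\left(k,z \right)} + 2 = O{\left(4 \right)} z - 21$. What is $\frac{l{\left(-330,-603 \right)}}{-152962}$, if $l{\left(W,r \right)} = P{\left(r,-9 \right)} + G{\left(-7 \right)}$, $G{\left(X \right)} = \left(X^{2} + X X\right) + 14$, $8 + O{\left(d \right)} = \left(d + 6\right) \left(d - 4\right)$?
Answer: $- \frac{161}{152962} \approx -0.0010525$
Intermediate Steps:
$O{\left(d \right)} = -8 + \left(-4 + d\right) \left(6 + d\right)$ ($O{\left(d \right)} = -8 + \left(d + 6\right) \left(d - 4\right) = -8 + \left(6 + d\right) \left(-4 + d\right) = -8 + \left(-4 + d\right) \left(6 + d\right)$)
$P{\left(k,z \right)} = -23 - 8 z$ ($P{\left(k,z \right)} = -2 + \left(\left(-32 + 4^{2} + 2 \cdot 4\right) z - 21\right) = -2 + \left(\left(-32 + 16 + 8\right) z - 21\right) = -2 - \left(21 + 8 z\right) = -23 - 8 z$)
$G{\left(X \right)} = 14 + 2 X^{2}$ ($G{\left(X \right)} = \left(X^{2} + X^{2}\right) + 14 = 2 X^{2} + 14 = 14 + 2 X^{2}$)
$l{\left(W,r \right)} = 161$ ($l{\left(W,r \right)} = \left(-23 - -72\right) + \left(14 + 2 \left(-7\right)^{2}\right) = \left(-23 + 72\right) + \left(14 + 2 \cdot 49\right) = 49 + \left(14 + 98\right) = 49 + 112 = 161$)
$\frac{l{\left(-330,-603 \right)}}{-152962} = \frac{161}{-152962} = 161 \left(- \frac{1}{152962}\right) = - \frac{161}{152962}$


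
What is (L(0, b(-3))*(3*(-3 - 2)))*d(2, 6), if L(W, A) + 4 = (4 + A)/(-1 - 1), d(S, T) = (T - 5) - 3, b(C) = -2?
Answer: -150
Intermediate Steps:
d(S, T) = -8 + T (d(S, T) = (-5 + T) - 3 = -8 + T)
L(W, A) = -6 - A/2 (L(W, A) = -4 + (4 + A)/(-1 - 1) = -4 + (4 + A)/(-2) = -4 + (4 + A)*(-½) = -4 + (-2 - A/2) = -6 - A/2)
(L(0, b(-3))*(3*(-3 - 2)))*d(2, 6) = ((-6 - ½*(-2))*(3*(-3 - 2)))*(-8 + 6) = ((-6 + 1)*(3*(-5)))*(-2) = -5*(-15)*(-2) = 75*(-2) = -150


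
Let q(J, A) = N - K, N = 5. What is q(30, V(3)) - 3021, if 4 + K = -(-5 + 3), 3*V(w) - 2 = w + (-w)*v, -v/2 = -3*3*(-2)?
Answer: -3014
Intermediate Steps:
v = -36 (v = -2*(-3*3)*(-2) = -(-18)*(-2) = -2*18 = -36)
V(w) = ⅔ + 37*w/3 (V(w) = ⅔ + (w - w*(-36))/3 = ⅔ + (w + 36*w)/3 = ⅔ + (37*w)/3 = ⅔ + 37*w/3)
K = -2 (K = -4 - (-5 + 3) = -4 - 1*(-2) = -4 + 2 = -2)
q(J, A) = 7 (q(J, A) = 5 - 1*(-2) = 5 + 2 = 7)
q(30, V(3)) - 3021 = 7 - 3021 = -3014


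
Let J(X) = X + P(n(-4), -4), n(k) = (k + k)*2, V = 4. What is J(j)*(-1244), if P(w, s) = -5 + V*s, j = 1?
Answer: 24880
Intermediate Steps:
n(k) = 4*k (n(k) = (2*k)*2 = 4*k)
P(w, s) = -5 + 4*s
J(X) = -21 + X (J(X) = X + (-5 + 4*(-4)) = X + (-5 - 16) = X - 21 = -21 + X)
J(j)*(-1244) = (-21 + 1)*(-1244) = -20*(-1244) = 24880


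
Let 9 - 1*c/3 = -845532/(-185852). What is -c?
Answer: -620352/46463 ≈ -13.352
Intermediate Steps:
c = 620352/46463 (c = 27 - (-2536596)/(-185852) = 27 - (-2536596)*(-1)/185852 = 27 - 3*211383/46463 = 27 - 634149/46463 = 620352/46463 ≈ 13.352)
-c = -1*620352/46463 = -620352/46463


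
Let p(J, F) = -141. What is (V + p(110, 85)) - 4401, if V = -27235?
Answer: -31777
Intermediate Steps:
(V + p(110, 85)) - 4401 = (-27235 - 141) - 4401 = -27376 - 4401 = -31777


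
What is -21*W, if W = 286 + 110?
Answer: -8316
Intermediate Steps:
W = 396
-21*W = -21*396 = -8316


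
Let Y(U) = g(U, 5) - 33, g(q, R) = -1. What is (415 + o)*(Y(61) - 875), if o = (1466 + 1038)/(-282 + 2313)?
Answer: -256146807/677 ≈ -3.7836e+5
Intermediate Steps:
o = 2504/2031 ≈ 1.2329
Y(U) = -34 (Y(U) = -1 - 33 = -34)
(415 + o)*(Y(61) - 875) = (415 + 2504/2031)*(-34 - 875) = (845369/2031)*(-909) = -256146807/677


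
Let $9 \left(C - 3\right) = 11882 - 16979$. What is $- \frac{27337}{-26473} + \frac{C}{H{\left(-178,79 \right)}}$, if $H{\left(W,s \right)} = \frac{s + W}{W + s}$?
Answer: $- \frac{44657359}{79419} \approx -562.3$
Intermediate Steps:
$C = - \frac{1690}{3}$ ($C = 3 + \frac{11882 - 16979}{9} = 3 + \frac{1}{9} \left(-5097\right) = 3 - \frac{1699}{3} = - \frac{1690}{3} \approx -563.33$)
$H{\left(W,s \right)} = 1$ ($H{\left(W,s \right)} = \frac{W + s}{W + s} = 1$)
$- \frac{27337}{-26473} + \frac{C}{H{\left(-178,79 \right)}} = - \frac{27337}{-26473} - \frac{1690}{3 \cdot 1} = \left(-27337\right) \left(- \frac{1}{26473}\right) - \frac{1690}{3} = \frac{27337}{26473} - \frac{1690}{3} = - \frac{44657359}{79419}$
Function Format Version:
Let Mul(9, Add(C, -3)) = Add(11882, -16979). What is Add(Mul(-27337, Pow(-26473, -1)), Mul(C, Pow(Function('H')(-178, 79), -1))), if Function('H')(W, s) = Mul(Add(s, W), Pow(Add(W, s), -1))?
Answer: Rational(-44657359, 79419) ≈ -562.30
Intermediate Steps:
C = Rational(-1690, 3) (C = Add(3, Mul(Rational(1, 9), Add(11882, -16979))) = Add(3, Mul(Rational(1, 9), -5097)) = Add(3, Rational(-1699, 3)) = Rational(-1690, 3) ≈ -563.33)
Function('H')(W, s) = 1 (Function('H')(W, s) = Mul(Add(W, s), Pow(Add(W, s), -1)) = 1)
Add(Mul(-27337, Pow(-26473, -1)), Mul(C, Pow(Function('H')(-178, 79), -1))) = Add(Mul(-27337, Pow(-26473, -1)), Mul(Rational(-1690, 3), Pow(1, -1))) = Add(Mul(-27337, Rational(-1, 26473)), Mul(Rational(-1690, 3), 1)) = Add(Rational(27337, 26473), Rational(-1690, 3)) = Rational(-44657359, 79419)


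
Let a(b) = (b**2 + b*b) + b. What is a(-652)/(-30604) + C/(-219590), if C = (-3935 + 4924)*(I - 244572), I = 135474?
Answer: 7947841844/17143705 ≈ 463.60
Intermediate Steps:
a(b) = b + 2*b**2 (a(b) = (b**2 + b**2) + b = 2*b**2 + b = b + 2*b**2)
C = -107897922 (C = (-3935 + 4924)*(135474 - 244572) = 989*(-109098) = -107897922)
a(-652)/(-30604) + C/(-219590) = -652*(1 + 2*(-652))/(-30604) - 107897922/(-219590) = -652*(1 - 1304)*(-1/30604) - 107897922*(-1/219590) = -652*(-1303)*(-1/30604) + 53948961/109795 = 849556*(-1/30604) + 53948961/109795 = -212389/7651 + 53948961/109795 = 7947841844/17143705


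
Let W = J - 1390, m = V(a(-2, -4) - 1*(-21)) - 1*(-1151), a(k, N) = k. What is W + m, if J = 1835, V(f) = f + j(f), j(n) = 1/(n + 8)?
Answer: 43606/27 ≈ 1615.0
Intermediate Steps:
j(n) = 1/(8 + n)
V(f) = f + 1/(8 + f)
m = 31591/27 (m = (1 + (-2 - 1*(-21))*(8 + (-2 - 1*(-21))))/(8 + (-2 - 1*(-21))) - 1*(-1151) = (1 + (-2 + 21)*(8 + (-2 + 21)))/(8 + (-2 + 21)) + 1151 = (1 + 19*(8 + 19))/(8 + 19) + 1151 = (1 + 19*27)/27 + 1151 = (1 + 513)/27 + 1151 = (1/27)*514 + 1151 = 514/27 + 1151 = 31591/27 ≈ 1170.0)
W = 445 (W = 1835 - 1390 = 445)
W + m = 445 + 31591/27 = 43606/27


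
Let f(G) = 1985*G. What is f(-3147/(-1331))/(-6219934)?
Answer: -6246795/8278732154 ≈ -0.00075456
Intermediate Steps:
f(-3147/(-1331))/(-6219934) = (1985*(-3147/(-1331)))/(-6219934) = (1985*(-3147*(-1/1331)))*(-1/6219934) = (1985*(3147/1331))*(-1/6219934) = (6246795/1331)*(-1/6219934) = -6246795/8278732154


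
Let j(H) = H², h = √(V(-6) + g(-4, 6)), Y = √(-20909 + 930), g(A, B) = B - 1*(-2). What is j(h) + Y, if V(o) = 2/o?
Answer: 23/3 + I*√19979 ≈ 7.6667 + 141.35*I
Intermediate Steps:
g(A, B) = 2 + B (g(A, B) = B + 2 = 2 + B)
Y = I*√19979 (Y = √(-19979) = I*√19979 ≈ 141.35*I)
h = √69/3 (h = √(2/(-6) + (2 + 6)) = √(2*(-⅙) + 8) = √(-⅓ + 8) = √(23/3) = √69/3 ≈ 2.7689)
j(h) + Y = (√69/3)² + I*√19979 = 23/3 + I*√19979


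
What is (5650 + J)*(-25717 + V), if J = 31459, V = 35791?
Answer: 373836066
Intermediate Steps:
(5650 + J)*(-25717 + V) = (5650 + 31459)*(-25717 + 35791) = 37109*10074 = 373836066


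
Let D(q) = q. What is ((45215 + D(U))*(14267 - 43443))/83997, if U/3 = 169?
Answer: -1333985072/83997 ≈ -15881.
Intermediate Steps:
U = 507 (U = 3*169 = 507)
((45215 + D(U))*(14267 - 43443))/83997 = ((45215 + 507)*(14267 - 43443))/83997 = (45722*(-29176))*(1/83997) = -1333985072*1/83997 = -1333985072/83997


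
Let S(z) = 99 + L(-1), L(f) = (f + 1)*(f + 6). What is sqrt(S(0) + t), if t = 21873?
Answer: 2*sqrt(5493) ≈ 148.23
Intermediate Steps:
L(f) = (1 + f)*(6 + f)
S(z) = 99 (S(z) = 99 + (6 + (-1)**2 + 7*(-1)) = 99 + (6 + 1 - 7) = 99 + 0 = 99)
sqrt(S(0) + t) = sqrt(99 + 21873) = sqrt(21972) = 2*sqrt(5493)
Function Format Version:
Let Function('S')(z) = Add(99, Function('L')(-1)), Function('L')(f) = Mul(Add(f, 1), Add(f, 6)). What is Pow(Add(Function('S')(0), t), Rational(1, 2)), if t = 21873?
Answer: Mul(2, Pow(5493, Rational(1, 2))) ≈ 148.23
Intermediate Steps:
Function('L')(f) = Mul(Add(1, f), Add(6, f))
Function('S')(z) = 99 (Function('S')(z) = Add(99, Add(6, Pow(-1, 2), Mul(7, -1))) = Add(99, Add(6, 1, -7)) = Add(99, 0) = 99)
Pow(Add(Function('S')(0), t), Rational(1, 2)) = Pow(Add(99, 21873), Rational(1, 2)) = Pow(21972, Rational(1, 2)) = Mul(2, Pow(5493, Rational(1, 2)))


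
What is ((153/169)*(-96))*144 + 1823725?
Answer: 306094453/169 ≈ 1.8112e+6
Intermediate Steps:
((153/169)*(-96))*144 + 1823725 = -14688/169*144 + 1823725 = -2115072/169 + 1823725 = 306094453/169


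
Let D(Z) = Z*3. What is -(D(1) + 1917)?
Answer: -1920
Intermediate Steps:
D(Z) = 3*Z
-(D(1) + 1917) = -(3*1 + 1917) = -(3 + 1917) = -1*1920 = -1920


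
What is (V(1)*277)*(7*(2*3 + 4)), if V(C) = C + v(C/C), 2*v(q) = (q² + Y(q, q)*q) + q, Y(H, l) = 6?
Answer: 96950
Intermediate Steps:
v(q) = q²/2 + 7*q/2 (v(q) = ((q² + 6*q) + q)/2 = (q² + 7*q)/2 = q²/2 + 7*q/2)
V(C) = 4 + C (V(C) = C + (C/C)*(7 + C/C)/2 = C + (½)*1*(7 + 1) = C + (½)*1*8 = C + 4 = 4 + C)
(V(1)*277)*(7*(2*3 + 4)) = ((4 + 1)*277)*(7*(2*3 + 4)) = (5*277)*(7*(6 + 4)) = 1385*(7*10) = 1385*70 = 96950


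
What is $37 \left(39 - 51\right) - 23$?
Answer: $-467$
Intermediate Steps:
$37 \left(39 - 51\right) - 23 = 37 \left(-12\right) - 23 = -444 - 23 = -467$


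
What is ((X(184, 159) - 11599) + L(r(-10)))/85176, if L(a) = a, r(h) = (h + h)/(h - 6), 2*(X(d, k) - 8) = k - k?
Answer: -5151/37856 ≈ -0.13607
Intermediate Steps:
X(d, k) = 8 (X(d, k) = 8 + (k - k)/2 = 8 + (1/2)*0 = 8 + 0 = 8)
r(h) = 2*h/(-6 + h) (r(h) = (2*h)/(-6 + h) = 2*h/(-6 + h))
((X(184, 159) - 11599) + L(r(-10)))/85176 = ((8 - 11599) + 2*(-10)/(-6 - 10))/85176 = (-11591 + 2*(-10)/(-16))*(1/85176) = (-11591 + 2*(-10)*(-1/16))*(1/85176) = (-11591 + 5/4)*(1/85176) = -46359/4*1/85176 = -5151/37856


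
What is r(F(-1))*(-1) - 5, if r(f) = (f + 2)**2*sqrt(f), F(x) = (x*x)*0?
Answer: -5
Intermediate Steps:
F(x) = 0 (F(x) = x**2*0 = 0)
r(f) = sqrt(f)*(2 + f)**2 (r(f) = (2 + f)**2*sqrt(f) = sqrt(f)*(2 + f)**2)
r(F(-1))*(-1) - 5 = (sqrt(0)*(2 + 0)**2)*(-1) - 5 = (0*2**2)*(-1) - 5 = (0*4)*(-1) - 5 = 0*(-1) - 5 = 0 - 5 = -5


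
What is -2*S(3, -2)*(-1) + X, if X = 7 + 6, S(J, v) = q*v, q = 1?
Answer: 9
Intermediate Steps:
S(J, v) = v (S(J, v) = 1*v = v)
X = 13
-2*S(3, -2)*(-1) + X = -2*(-2)*(-1) + 13 = 4*(-1) + 13 = -4 + 13 = 9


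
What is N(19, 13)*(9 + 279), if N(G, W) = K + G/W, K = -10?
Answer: -31968/13 ≈ -2459.1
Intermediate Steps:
N(G, W) = -10 + G/W
N(19, 13)*(9 + 279) = (-10 + 19/13)*(9 + 279) = (-10 + 19*(1/13))*288 = (-10 + 19/13)*288 = -111/13*288 = -31968/13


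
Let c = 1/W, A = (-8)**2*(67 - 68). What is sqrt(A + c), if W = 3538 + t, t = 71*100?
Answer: I*sqrt(804742242)/3546 ≈ 8.0*I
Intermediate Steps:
t = 7100
A = -64 (A = 64*(-1) = -64)
W = 10638 (W = 3538 + 7100 = 10638)
c = 1/10638 ≈ 9.4003e-5
sqrt(A + c) = sqrt(-64 + 1/10638) = sqrt(-680831/10638) = I*sqrt(804742242)/3546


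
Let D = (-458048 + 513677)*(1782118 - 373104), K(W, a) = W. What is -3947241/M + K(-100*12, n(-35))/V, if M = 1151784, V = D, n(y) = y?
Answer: -1909832114617383/557278884789592 ≈ -3.4271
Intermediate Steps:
D = 78382039806 (D = 55629*1409014 = 78382039806)
V = 78382039806
-3947241/M + K(-100*12, n(-35))/V = -3947241/1151784 - 100*12/78382039806 = -3947241*1/1151784 - 1200*1/78382039806 = -1315747/383928 - 200/13063673301 = -1909832114617383/557278884789592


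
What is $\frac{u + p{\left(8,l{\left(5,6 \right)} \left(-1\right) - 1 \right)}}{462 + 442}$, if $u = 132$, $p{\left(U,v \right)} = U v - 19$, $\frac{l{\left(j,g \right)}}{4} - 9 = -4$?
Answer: $- \frac{55}{904} \approx -0.060841$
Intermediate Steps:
$l{\left(j,g \right)} = 20$ ($l{\left(j,g \right)} = 36 + 4 \left(-4\right) = 36 - 16 = 20$)
$p{\left(U,v \right)} = -19 + U v$
$\frac{u + p{\left(8,l{\left(5,6 \right)} \left(-1\right) - 1 \right)}}{462 + 442} = \frac{132 + \left(-19 + 8 \left(20 \left(-1\right) - 1\right)\right)}{462 + 442} = \frac{132 + \left(-19 + 8 \left(-20 - 1\right)\right)}{904} = \left(132 + \left(-19 + 8 \left(-21\right)\right)\right) \frac{1}{904} = \left(132 - 187\right) \frac{1}{904} = \left(-55\right) \frac{1}{904} = - \frac{55}{904}$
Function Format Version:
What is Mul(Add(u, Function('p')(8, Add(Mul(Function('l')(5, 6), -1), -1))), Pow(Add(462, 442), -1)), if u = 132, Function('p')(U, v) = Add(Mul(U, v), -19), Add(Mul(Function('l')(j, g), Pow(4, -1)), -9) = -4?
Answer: Rational(-55, 904) ≈ -0.060841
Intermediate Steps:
Function('l')(j, g) = 20 (Function('l')(j, g) = Add(36, Mul(4, -4)) = Add(36, -16) = 20)
Function('p')(U, v) = Add(-19, Mul(U, v))
Mul(Add(u, Function('p')(8, Add(Mul(Function('l')(5, 6), -1), -1))), Pow(Add(462, 442), -1)) = Mul(Add(132, Add(-19, Mul(8, Add(Mul(20, -1), -1)))), Pow(Add(462, 442), -1)) = Mul(Add(132, Add(-19, Mul(8, Add(-20, -1)))), Pow(904, -1)) = Mul(Add(132, Add(-19, Mul(8, -21))), Rational(1, 904)) = Mul(Add(132, Add(-19, -168)), Rational(1, 904)) = Mul(Add(132, -187), Rational(1, 904)) = Mul(-55, Rational(1, 904)) = Rational(-55, 904)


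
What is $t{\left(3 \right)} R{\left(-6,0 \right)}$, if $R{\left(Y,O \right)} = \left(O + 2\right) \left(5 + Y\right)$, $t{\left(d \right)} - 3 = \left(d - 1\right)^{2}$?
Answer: $-14$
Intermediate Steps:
$t{\left(d \right)} = 3 + \left(-1 + d\right)^{2}$ ($t{\left(d \right)} = 3 + \left(d - 1\right)^{2} = 3 + \left(-1 + d\right)^{2}$)
$R{\left(Y,O \right)} = \left(2 + O\right) \left(5 + Y\right)$
$t{\left(3 \right)} R{\left(-6,0 \right)} = \left(3 + \left(-1 + 3\right)^{2}\right) \left(10 + 2 \left(-6\right) + 5 \cdot 0 + 0 \left(-6\right)\right) = \left(3 + 2^{2}\right) \left(10 - 12 + 0 + 0\right) = \left(3 + 4\right) \left(-2\right) = 7 \left(-2\right) = -14$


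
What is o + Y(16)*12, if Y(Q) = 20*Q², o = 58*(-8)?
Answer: 60976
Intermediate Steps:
o = -464
o + Y(16)*12 = -464 + (20*16²)*12 = -464 + (20*256)*12 = -464 + 5120*12 = -464 + 61440 = 60976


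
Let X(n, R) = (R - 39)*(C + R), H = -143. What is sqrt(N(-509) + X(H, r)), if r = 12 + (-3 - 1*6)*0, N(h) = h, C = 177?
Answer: 2*I*sqrt(1403) ≈ 74.913*I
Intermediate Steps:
r = 12 (r = 12 + (-3 - 6)*0 = 12 - 9*0 = 12 + 0 = 12)
X(n, R) = (-39 + R)*(177 + R) (X(n, R) = (R - 39)*(177 + R) = (-39 + R)*(177 + R))
sqrt(N(-509) + X(H, r)) = sqrt(-509 + (-6903 + 12**2 + 138*12)) = sqrt(-509 + (-6903 + 144 + 1656)) = sqrt(-509 - 5103) = sqrt(-5612) = 2*I*sqrt(1403)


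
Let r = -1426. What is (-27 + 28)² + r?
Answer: -1425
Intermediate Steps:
(-27 + 28)² + r = (-27 + 28)² - 1426 = 1² - 1426 = 1 - 1426 = -1425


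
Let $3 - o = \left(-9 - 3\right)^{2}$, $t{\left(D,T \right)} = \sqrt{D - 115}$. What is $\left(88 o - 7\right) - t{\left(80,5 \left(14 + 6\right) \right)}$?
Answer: $-12415 - i \sqrt{35} \approx -12415.0 - 5.9161 i$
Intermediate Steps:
$t{\left(D,T \right)} = \sqrt{-115 + D}$
$o = -141$ ($o = 3 - \left(-9 - 3\right)^{2} = 3 - \left(-12\right)^{2} = 3 - 144 = -141$)
$\left(88 o - 7\right) - t{\left(80,5 \left(14 + 6\right) \right)} = \left(88 \left(-141\right) - 7\right) - \sqrt{-115 + 80} = \left(-12408 - 7\right) - \sqrt{-35} = -12415 - i \sqrt{35}$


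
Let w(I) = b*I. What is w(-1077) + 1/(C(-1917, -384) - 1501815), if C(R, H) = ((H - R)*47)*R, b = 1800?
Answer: -270674276065201/139623582 ≈ -1.9386e+6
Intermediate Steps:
w(I) = 1800*I
C(R, H) = R*(-47*R + 47*H) (C(R, H) = (-47*R + 47*H)*R = R*(-47*R + 47*H))
w(-1077) + 1/(C(-1917, -384) - 1501815) = 1800*(-1077) + 1/(47*(-1917)*(-384 - 1*(-1917)) - 1501815) = -1938600 + 1/(47*(-1917)*(-384 + 1917) - 1501815) = -1938600 + 1/(47*(-1917)*1533 - 1501815) = -1938600 + 1/(-138121767 - 1501815) = -1938600 + 1/(-139623582) = -1938600 - 1/139623582 = -270674276065201/139623582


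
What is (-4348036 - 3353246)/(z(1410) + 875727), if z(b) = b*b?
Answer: -855698/318203 ≈ -2.6892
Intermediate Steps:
z(b) = b²
(-4348036 - 3353246)/(z(1410) + 875727) = (-4348036 - 3353246)/(1410² + 875727) = -7701282/(1988100 + 875727) = -7701282/2863827 = -7701282*1/2863827 = -855698/318203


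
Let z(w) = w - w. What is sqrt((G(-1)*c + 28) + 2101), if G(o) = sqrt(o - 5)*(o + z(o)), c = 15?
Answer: sqrt(2129 - 15*I*sqrt(6)) ≈ 46.143 - 0.3981*I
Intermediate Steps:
z(w) = 0
G(o) = o*sqrt(-5 + o) (G(o) = sqrt(o - 5)*(o + 0) = sqrt(-5 + o)*o = o*sqrt(-5 + o))
sqrt((G(-1)*c + 28) + 2101) = sqrt((-sqrt(-5 - 1)*15 + 28) + 2101) = sqrt((-sqrt(-6)*15 + 28) + 2101) = sqrt((-I*sqrt(6)*15 + 28) + 2101) = sqrt((-15*I*sqrt(6) + 28) + 2101) = sqrt((28 - 15*I*sqrt(6)) + 2101) = sqrt(2129 - 15*I*sqrt(6))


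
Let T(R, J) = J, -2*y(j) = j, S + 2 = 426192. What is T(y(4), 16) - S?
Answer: -426174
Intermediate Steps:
S = 426190 (S = -2 + 426192 = 426190)
y(j) = -j/2
T(y(4), 16) - S = 16 - 1*426190 = 16 - 426190 = -426174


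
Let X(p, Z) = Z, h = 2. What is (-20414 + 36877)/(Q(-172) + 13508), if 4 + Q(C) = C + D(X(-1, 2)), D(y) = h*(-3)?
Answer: 16463/13326 ≈ 1.2354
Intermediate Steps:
D(y) = -6 (D(y) = 2*(-3) = -6)
Q(C) = -10 + C (Q(C) = -4 + (C - 6) = -4 + (-6 + C) = -10 + C)
(-20414 + 36877)/(Q(-172) + 13508) = (-20414 + 36877)/((-10 - 172) + 13508) = 16463/(-182 + 13508) = 16463/13326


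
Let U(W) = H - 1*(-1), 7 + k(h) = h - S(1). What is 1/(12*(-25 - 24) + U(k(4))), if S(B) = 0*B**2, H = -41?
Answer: -1/628 ≈ -0.0015924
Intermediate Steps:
S(B) = 0
k(h) = -7 + h (k(h) = -7 + (h - 1*0) = -7 + (h + 0) = -7 + h)
U(W) = -40 (U(W) = -41 - 1*(-1) = -41 + 1 = -40)
1/(12*(-25 - 24) + U(k(4))) = 1/(12*(-25 - 24) - 40) = 1/(12*(-49) - 40) = 1/(-588 - 40) = 1/(-628) = -1/628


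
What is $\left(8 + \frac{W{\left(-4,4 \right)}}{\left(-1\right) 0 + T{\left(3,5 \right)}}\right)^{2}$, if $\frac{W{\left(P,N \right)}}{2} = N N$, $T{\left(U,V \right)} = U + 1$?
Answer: $256$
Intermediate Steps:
$T{\left(U,V \right)} = 1 + U$
$W{\left(P,N \right)} = 2 N^{2}$ ($W{\left(P,N \right)} = 2 N N = 2 N^{2}$)
$\left(8 + \frac{W{\left(-4,4 \right)}}{\left(-1\right) 0 + T{\left(3,5 \right)}}\right)^{2} = \left(8 + \frac{2 \cdot 4^{2}}{\left(-1\right) 0 + \left(1 + 3\right)}\right)^{2} = \left(8 + \frac{2 \cdot 16}{0 + 4}\right)^{2} = \left(8 + \frac{32}{4}\right)^{2} = \left(8 + 32 \cdot \frac{1}{4}\right)^{2} = \left(8 + 8\right)^{2} = 16^{2} = 256$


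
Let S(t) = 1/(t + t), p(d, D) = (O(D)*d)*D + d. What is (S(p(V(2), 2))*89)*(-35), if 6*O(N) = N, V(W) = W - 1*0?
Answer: -1869/4 ≈ -467.25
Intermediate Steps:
V(W) = W (V(W) = W + 0 = W)
O(N) = N/6
p(d, D) = d + d*D²/6 (p(d, D) = ((D/6)*d)*D + d = (D*d/6)*D + d = d*D²/6 + d = d + d*D²/6)
S(t) = 1/(2*t)
(S(p(V(2), 2))*89)*(-35) = ((1/(2*(((⅙)*2*(6 + 2²)))))*89)*(-35) = ((1/(2*(((⅙)*2*(6 + 4)))))*89)*(-35) = ((1/(2*(((⅙)*2*10))))*89)*(-35) = ((1/(2*(10/3)))*89)*(-35) = (((½)*(3/10))*89)*(-35) = ((3/20)*89)*(-35) = (267/20)*(-35) = -1869/4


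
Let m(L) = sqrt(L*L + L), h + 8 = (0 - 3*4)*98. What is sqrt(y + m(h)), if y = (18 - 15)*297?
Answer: sqrt(891 + 52*sqrt(518)) ≈ 45.547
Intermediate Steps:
y = 891 (y = 3*297 = 891)
h = -1184 (h = -8 + (0 - 3*4)*98 = -8 + (0 - 12)*98 = -8 - 12*98 = -8 - 1176 = -1184)
m(L) = sqrt(L + L**2) (m(L) = sqrt(L**2 + L) = sqrt(L + L**2))
sqrt(y + m(h)) = sqrt(891 + sqrt(-1184*(1 - 1184))) = sqrt(891 + sqrt(-1184*(-1183))) = sqrt(891 + sqrt(1400672)) = sqrt(891 + 52*sqrt(518))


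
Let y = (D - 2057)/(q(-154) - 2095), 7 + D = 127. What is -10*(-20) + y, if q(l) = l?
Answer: 34749/173 ≈ 200.86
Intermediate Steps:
D = 120 (D = -7 + 127 = 120)
y = 149/173 (y = (120 - 2057)/(-154 - 2095) = -1937/(-2249) = -1937*(-1/2249) = 149/173 ≈ 0.86127)
-10*(-20) + y = -10*(-20) + 149/173 = 200 + 149/173 = 34749/173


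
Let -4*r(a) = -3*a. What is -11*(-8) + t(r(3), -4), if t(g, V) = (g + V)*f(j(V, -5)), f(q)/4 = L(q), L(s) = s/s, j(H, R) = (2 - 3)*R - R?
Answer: 81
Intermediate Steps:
j(H, R) = -2*R (j(H, R) = -R - R = -2*R)
r(a) = 3*a/4 (r(a) = -(-3)*a/4 = 3*a/4)
L(s) = 1
f(q) = 4 (f(q) = 4*1 = 4)
t(g, V) = 4*V + 4*g (t(g, V) = (g + V)*4 = (V + g)*4 = 4*V + 4*g)
-11*(-8) + t(r(3), -4) = -11*(-8) + (4*(-4) + 4*((3/4)*3)) = 88 + (-16 + 4*(9/4)) = 88 + (-16 + 9) = 88 - 7 = 81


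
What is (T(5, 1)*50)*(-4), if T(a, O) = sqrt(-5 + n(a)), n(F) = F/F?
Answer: -400*I ≈ -400.0*I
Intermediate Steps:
n(F) = 1
T(a, O) = 2*I (T(a, O) = sqrt(-5 + 1) = sqrt(-4) = 2*I)
(T(5, 1)*50)*(-4) = ((2*I)*50)*(-4) = (100*I)*(-4) = -400*I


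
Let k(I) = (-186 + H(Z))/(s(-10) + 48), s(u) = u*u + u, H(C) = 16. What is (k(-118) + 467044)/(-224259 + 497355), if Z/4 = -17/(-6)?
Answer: 32225951/18843624 ≈ 1.7102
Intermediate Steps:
Z = 34/3 (Z = 4*(-17/(-6)) = 4*(-17*(-1/6)) = 4*(17/6) = 34/3 ≈ 11.333)
s(u) = u + u**2 (s(u) = u**2 + u = u + u**2)
k(I) = -85/69 (k(I) = (-186 + 16)/(-10*(1 - 10) + 48) = -170/(-10*(-9) + 48) = -170/(90 + 48) = -170/138 = -170*1/138 = -85/69)
(k(-118) + 467044)/(-224259 + 497355) = (-85/69 + 467044)/(-224259 + 497355) = (32225951/69)/273096 = (32225951/69)*(1/273096) = 32225951/18843624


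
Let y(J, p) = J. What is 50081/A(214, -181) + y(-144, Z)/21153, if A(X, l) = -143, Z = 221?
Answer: -32102545/91663 ≈ -350.22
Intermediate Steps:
50081/A(214, -181) + y(-144, Z)/21153 = 50081/(-143) - 144/21153 = 50081*(-1/143) - 144*1/21153 = -50081/143 - 48/7051 = -32102545/91663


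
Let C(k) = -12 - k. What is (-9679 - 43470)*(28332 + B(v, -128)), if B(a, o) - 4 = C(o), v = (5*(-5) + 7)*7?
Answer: -1512195348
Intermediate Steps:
v = -126 (v = (-25 + 7)*7 = -18*7 = -126)
B(a, o) = -8 - o (B(a, o) = 4 + (-12 - o) = -8 - o)
(-9679 - 43470)*(28332 + B(v, -128)) = (-9679 - 43470)*(28332 + (-8 - 1*(-128))) = -53149*(28332 + (-8 + 128)) = -53149*(28332 + 120) = -53149*28452 = -1512195348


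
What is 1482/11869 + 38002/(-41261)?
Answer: -2726552/3424663 ≈ -0.79615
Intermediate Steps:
1482/11869 + 38002/(-41261) = 1482*(1/11869) + 38002*(-1/41261) = 114/913 - 38002/41261 = -2726552/3424663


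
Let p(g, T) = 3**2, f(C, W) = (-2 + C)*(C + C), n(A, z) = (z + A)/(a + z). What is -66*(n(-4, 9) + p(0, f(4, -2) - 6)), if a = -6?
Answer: -704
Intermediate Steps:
n(A, z) = (A + z)/(-6 + z) (n(A, z) = (z + A)/(-6 + z) = (A + z)/(-6 + z))
f(C, W) = 2*C*(-2 + C) (f(C, W) = (-2 + C)*(2*C) = 2*C*(-2 + C))
p(g, T) = 9
-66*(n(-4, 9) + p(0, f(4, -2) - 6)) = -66*((-4 + 9)/(-6 + 9) + 9) = -66*(5/3 + 9) = -66*32/3 = -704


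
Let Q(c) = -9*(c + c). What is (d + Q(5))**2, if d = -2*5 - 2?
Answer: 10404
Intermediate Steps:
Q(c) = -18*c
d = -12 (d = -10 - 2 = -12)
(d + Q(5))**2 = (-12 - 18*5)**2 = (-12 - 90)**2 = (-102)**2 = 10404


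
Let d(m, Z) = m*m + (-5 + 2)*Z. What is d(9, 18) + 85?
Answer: 112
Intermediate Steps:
d(m, Z) = m² - 3*Z
d(9, 18) + 85 = (9² - 3*18) + 85 = (81 - 54) + 85 = 27 + 85 = 112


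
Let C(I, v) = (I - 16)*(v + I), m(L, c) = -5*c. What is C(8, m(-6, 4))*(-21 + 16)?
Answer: -480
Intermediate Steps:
C(I, v) = (-16 + I)*(I + v)
C(8, m(-6, 4))*(-21 + 16) = (8² - 16*8 - (-80)*4 + 8*(-5*4))*(-21 + 16) = (64 - 128 - 16*(-20) + 8*(-20))*(-5) = (64 - 128 + 320 - 160)*(-5) = 96*(-5) = -480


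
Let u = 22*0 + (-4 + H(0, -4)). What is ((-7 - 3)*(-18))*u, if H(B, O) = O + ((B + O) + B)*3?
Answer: -3600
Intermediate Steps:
H(B, O) = 4*O + 6*B (H(B, O) = O + (O + 2*B)*3 = O + (3*O + 6*B) = 4*O + 6*B)
u = -20 (u = 22*0 + (-4 + (4*(-4) + 6*0)) = 0 + (-4 + (-16 + 0)) = 0 + (-4 - 16) = 0 - 20 = -20)
((-7 - 3)*(-18))*u = ((-7 - 3)*(-18))*(-20) = -10*(-18)*(-20) = 180*(-20) = -3600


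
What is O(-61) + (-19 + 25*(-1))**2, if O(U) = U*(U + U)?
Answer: 9378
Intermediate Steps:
O(U) = 2*U**2 (O(U) = U*(2*U) = 2*U**2)
O(-61) + (-19 + 25*(-1))**2 = 2*(-61)**2 + (-19 + 25*(-1))**2 = 2*3721 + (-19 - 25)**2 = 7442 + (-44)**2 = 7442 + 1936 = 9378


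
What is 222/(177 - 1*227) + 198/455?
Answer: -9111/2275 ≈ -4.0048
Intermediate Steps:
222/(177 - 1*227) + 198/455 = 222/(177 - 227) + 198*(1/455) = 222/(-50) + 198/455 = 222*(-1/50) + 198/455 = -111/25 + 198/455 = -9111/2275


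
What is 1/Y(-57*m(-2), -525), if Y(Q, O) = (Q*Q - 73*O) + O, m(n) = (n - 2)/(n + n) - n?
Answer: 1/67041 ≈ 1.4916e-5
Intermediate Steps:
m(n) = -n + (-2 + n)/(2*n) (m(n) = (-2 + n)/((2*n)) - n = (-2 + n)*(1/(2*n)) - n = (-2 + n)/(2*n) - n = -n + (-2 + n)/(2*n))
Y(Q, O) = Q**2 - 72*O (Y(Q, O) = (Q**2 - 73*O) + O = Q**2 - 72*O)
1/Y(-57*m(-2), -525) = 1/((-57*(1/2 - 1*(-2) - 1/(-2)))**2 - 72*(-525)) = 1/((-57*(1/2 + 2 - 1*(-1/2)))**2 + 37800) = 1/((-57*(1/2 + 2 + 1/2))**2 + 37800) = 1/((-57*3)**2 + 37800) = 1/((-171)**2 + 37800) = 1/(29241 + 37800) = 1/67041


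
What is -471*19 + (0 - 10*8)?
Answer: -9029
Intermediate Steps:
-471*19 + (0 - 10*8) = -8949 + (0 - 80) = -8949 - 80 = -9029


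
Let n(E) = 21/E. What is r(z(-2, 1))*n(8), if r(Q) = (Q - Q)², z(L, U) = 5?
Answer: 0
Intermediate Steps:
r(Q) = 0 (r(Q) = 0² = 0)
r(z(-2, 1))*n(8) = 0*(21/8) = 0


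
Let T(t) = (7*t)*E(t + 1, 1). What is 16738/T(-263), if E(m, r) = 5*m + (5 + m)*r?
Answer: 16738/2884847 ≈ 0.0058020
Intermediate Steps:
E(m, r) = 5*m + r*(5 + m)
T(t) = 7*t*(11 + 6*t) (T(t) = (7*t)*(5*(t + 1) + 5*1 + (t + 1)*1) = (7*t)*(5*(1 + t) + 5 + (1 + t)*1) = (7*t)*((5 + 5*t) + 5 + (1 + t)) = (7*t)*(11 + 6*t) = 7*t*(11 + 6*t))
16738/T(-263) = 16738/((7*(-263)*(11 + 6*(-263)))) = 16738/((7*(-263)*(11 - 1578))) = 16738/((7*(-263)*(-1567))) = 16738/2884847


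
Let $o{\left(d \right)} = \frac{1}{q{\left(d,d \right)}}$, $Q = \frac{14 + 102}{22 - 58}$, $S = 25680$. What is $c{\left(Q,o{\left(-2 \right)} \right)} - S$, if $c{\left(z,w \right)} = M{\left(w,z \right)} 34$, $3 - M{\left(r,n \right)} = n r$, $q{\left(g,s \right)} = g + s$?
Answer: $- \frac{460897}{18} \approx -25605.0$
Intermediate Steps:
$Q = - \frac{29}{9}$ ($Q = \frac{116}{-36} = 116 \left(- \frac{1}{36}\right) = - \frac{29}{9} \approx -3.2222$)
$M{\left(r,n \right)} = 3 - n r$
$o{\left(d \right)} = \frac{1}{2 d}$ ($o{\left(d \right)} = \frac{1}{d + d} = \frac{1}{2 d}$)
$c{\left(z,w \right)} = 102 - 34 w z$ ($c{\left(z,w \right)} = \left(3 - z w\right) 34 = \left(3 - w z\right) 34 = 102 - 34 w z$)
$c{\left(Q,o{\left(-2 \right)} \right)} - S = \left(102 - 34 \frac{1}{2 \left(-2\right)} \left(- \frac{29}{9}\right)\right) - 25680 = \left(102 - 34 \cdot \frac{1}{2} \left(- \frac{1}{2}\right) \left(- \frac{29}{9}\right)\right) - 25680 = \left(102 - \left(- \frac{17}{2}\right) \left(- \frac{29}{9}\right)\right) - 25680 = \left(102 - \frac{493}{18}\right) - 25680 = \frac{1343}{18} - 25680 = - \frac{460897}{18}$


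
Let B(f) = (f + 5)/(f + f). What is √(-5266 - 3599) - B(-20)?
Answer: -3/8 + 3*I*√985 ≈ -0.375 + 94.154*I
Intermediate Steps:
B(f) = (5 + f)/(2*f) (B(f) = (5 + f)/((2*f)) = (5 + f)*(1/(2*f)) = (5 + f)/(2*f))
√(-5266 - 3599) - B(-20) = √(-5266 - 3599) - (5 - 20)/(2*(-20)) = √(-8865) - (-1)*(-15)/(2*20) = 3*I*√985 - 1*3/8 = 3*I*√985 - 3/8 = -3/8 + 3*I*√985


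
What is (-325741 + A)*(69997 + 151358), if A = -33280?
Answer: -79471093455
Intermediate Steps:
(-325741 + A)*(69997 + 151358) = (-325741 - 33280)*(69997 + 151358) = -359021*221355 = -79471093455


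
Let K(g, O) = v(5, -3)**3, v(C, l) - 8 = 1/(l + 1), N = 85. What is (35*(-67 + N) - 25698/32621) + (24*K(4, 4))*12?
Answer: 3983977032/32621 ≈ 1.2213e+5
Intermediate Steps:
v(C, l) = 8 + 1/(1 + l) (v(C, l) = 8 + 1/(l + 1) = 8 + 1/(1 + l))
K(g, O) = 3375/8 (K(g, O) = ((9 + 8*(-3))/(1 - 3))**3 = ((9 - 24)/(-2))**3 = (-1/2*(-15))**3 = (15/2)**3 = 3375/8)
(35*(-67 + N) - 25698/32621) + (24*K(4, 4))*12 = (35*(-67 + 85) - 25698/32621) + (24*(3375/8))*12 = (35*18 - 25698*1/32621) + 10125*12 = (630 - 25698/32621) + 121500 = 20525532/32621 + 121500 = 3983977032/32621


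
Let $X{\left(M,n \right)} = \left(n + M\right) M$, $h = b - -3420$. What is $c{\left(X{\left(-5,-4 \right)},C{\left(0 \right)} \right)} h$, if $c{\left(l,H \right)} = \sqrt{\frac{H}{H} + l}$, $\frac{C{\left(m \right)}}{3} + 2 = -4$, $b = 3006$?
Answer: $6426 \sqrt{46} \approx 43583.0$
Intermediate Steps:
$C{\left(m \right)} = -18$ ($C{\left(m \right)} = -6 + 3 \left(-4\right) = -6 - 12 = -18$)
$h = 6426$ ($h = 3006 - -3420 = 3006 + 3420 = 6426$)
$X{\left(M,n \right)} = M \left(M + n\right)$ ($X{\left(M,n \right)} = \left(M + n\right) M = M \left(M + n\right)$)
$c{\left(l,H \right)} = \sqrt{1 + l}$
$c{\left(X{\left(-5,-4 \right)},C{\left(0 \right)} \right)} h = \sqrt{1 - 5 \left(-5 - 4\right)} 6426 = \sqrt{1 - -45} \cdot 6426 = \sqrt{1 + 45} \cdot 6426 = \sqrt{46} \cdot 6426 = 6426 \sqrt{46}$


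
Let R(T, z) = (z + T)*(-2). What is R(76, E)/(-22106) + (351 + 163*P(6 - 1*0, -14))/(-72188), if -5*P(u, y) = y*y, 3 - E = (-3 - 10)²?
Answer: 301238629/3989469820 ≈ 0.075508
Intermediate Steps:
E = -166 (E = 3 - (-3 - 10)² = 3 - 1*(-13)² = 3 - 1*169 = 3 - 169 = -166)
P(u, y) = -y²/5 (P(u, y) = -y*y/5 = -y²/5)
R(T, z) = -2*T - 2*z (R(T, z) = (T + z)*(-2) = -2*T - 2*z)
R(76, E)/(-22106) + (351 + 163*P(6 - 1*0, -14))/(-72188) = (-2*76 - 2*(-166))/(-22106) + (351 + 163*(-⅕*(-14)²))/(-72188) = (-152 + 332)*(-1/22106) + (351 + 163*(-⅕*196))*(-1/72188) = 180*(-1/22106) + (351 + 163*(-196/5))*(-1/72188) = -90/11053 + (351 - 31948/5)*(-1/72188) = -90/11053 - 30193/5*(-1/72188) = -90/11053 + 30193/360940 = 301238629/3989469820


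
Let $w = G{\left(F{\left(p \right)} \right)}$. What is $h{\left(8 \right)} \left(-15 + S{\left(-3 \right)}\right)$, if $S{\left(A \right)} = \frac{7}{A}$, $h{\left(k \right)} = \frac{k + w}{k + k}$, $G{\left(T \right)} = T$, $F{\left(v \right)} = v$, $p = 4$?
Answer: $-13$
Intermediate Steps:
$w = 4$
$h{\left(k \right)} = \frac{4 + k}{2 k}$ ($h{\left(k \right)} = \frac{k + 4}{k + k} = \frac{4 + k}{2 k}$)
$h{\left(8 \right)} \left(-15 + S{\left(-3 \right)}\right) = \frac{4 + 8}{2 \cdot 8} \left(-15 + \frac{7}{-3}\right) = \frac{1}{2} \cdot \frac{1}{8} \cdot 12 \left(-15 + 7 \left(- \frac{1}{3}\right)\right) = \frac{3 \left(-15 - \frac{7}{3}\right)}{4} = \frac{3}{4} \left(- \frac{52}{3}\right) = -13$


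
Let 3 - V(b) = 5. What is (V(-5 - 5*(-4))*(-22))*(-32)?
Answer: -1408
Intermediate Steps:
V(b) = -2 (V(b) = 3 - 1*5 = 3 - 5 = -2)
(V(-5 - 5*(-4))*(-22))*(-32) = -2*(-22)*(-32) = 44*(-32) = -1408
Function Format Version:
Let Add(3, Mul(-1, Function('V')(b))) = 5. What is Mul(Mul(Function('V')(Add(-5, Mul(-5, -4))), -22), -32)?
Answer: -1408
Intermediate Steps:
Function('V')(b) = -2 (Function('V')(b) = Add(3, Mul(-1, 5)) = Add(3, -5) = -2)
Mul(Mul(Function('V')(Add(-5, Mul(-5, -4))), -22), -32) = Mul(Mul(-2, -22), -32) = Mul(44, -32) = -1408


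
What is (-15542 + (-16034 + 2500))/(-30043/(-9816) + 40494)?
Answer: -285410016/397519147 ≈ -0.71798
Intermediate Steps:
(-15542 + (-16034 + 2500))/(-30043/(-9816) + 40494) = (-15542 - 13534)/(-30043*(-1/9816) + 40494) = -29076/(30043/9816 + 40494) = -29076/397519147/9816 = -29076*9816/397519147 = -285410016/397519147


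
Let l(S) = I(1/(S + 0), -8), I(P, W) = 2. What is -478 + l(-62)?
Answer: -476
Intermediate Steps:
l(S) = 2
-478 + l(-62) = -478 + 2 = -476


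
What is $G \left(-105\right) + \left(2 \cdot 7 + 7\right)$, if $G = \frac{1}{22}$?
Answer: $\frac{357}{22} \approx 16.227$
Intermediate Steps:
$G = \frac{1}{22} \approx 0.045455$
$G \left(-105\right) + \left(2 \cdot 7 + 7\right) = \frac{1}{22} \left(-105\right) + \left(2 \cdot 7 + 7\right) = - \frac{105}{22} + \left(14 + 7\right) = - \frac{105}{22} + 21 = \frac{357}{22}$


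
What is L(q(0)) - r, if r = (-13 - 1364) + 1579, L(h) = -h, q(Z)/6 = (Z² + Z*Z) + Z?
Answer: -202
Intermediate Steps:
q(Z) = 6*Z + 12*Z² (q(Z) = 6*((Z² + Z*Z) + Z) = 6*((Z² + Z²) + Z) = 6*(2*Z² + Z) = 6*(Z + 2*Z²) = 6*Z + 12*Z²)
r = 202 (r = -1377 + 1579 = 202)
L(q(0)) - r = -6*0*(1 + 2*0) - 1*202 = -6*0*(1 + 0) - 202 = -6*0 - 202 = -1*0 - 202 = 0 - 202 = -202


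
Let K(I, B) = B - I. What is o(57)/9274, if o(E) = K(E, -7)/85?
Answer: -32/394145 ≈ -8.1188e-5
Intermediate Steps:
o(E) = -7/85 - E/85 (o(E) = (-7 - E)/85 = (-7 - E)*(1/85) = -7/85 - E/85)
o(57)/9274 = (-7/85 - 1/85*57)/9274 = (-7/85 - 57/85)*(1/9274) = -64/85*1/9274 = -32/394145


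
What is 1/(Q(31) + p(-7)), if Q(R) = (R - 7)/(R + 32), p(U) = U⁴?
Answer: 21/50429 ≈ 0.00041643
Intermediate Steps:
Q(R) = (-7 + R)/(32 + R)
1/(Q(31) + p(-7)) = 1/((-7 + 31)/(32 + 31) + (-7)⁴) = 1/(24/63 + 2401) = 1/((1/63)*24 + 2401) = 1/(8/21 + 2401) = 1/(50429/21) = 21/50429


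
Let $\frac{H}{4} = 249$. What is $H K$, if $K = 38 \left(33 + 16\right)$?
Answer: $1854552$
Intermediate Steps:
$H = 996$ ($H = 4 \cdot 249 = 996$)
$K = 1862$ ($K = 38 \cdot 49 = 1862$)
$H K = 996 \cdot 1862 = 1854552$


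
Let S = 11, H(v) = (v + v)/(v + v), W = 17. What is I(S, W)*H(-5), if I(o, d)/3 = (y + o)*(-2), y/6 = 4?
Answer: -210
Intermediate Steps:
y = 24 (y = 6*4 = 24)
H(v) = 1 (H(v) = (2*v)/((2*v)) = (2*v)*(1/(2*v)) = 1)
I(o, d) = -144 - 6*o (I(o, d) = 3*((24 + o)*(-2)) = 3*(-48 - 2*o) = -144 - 6*o)
I(S, W)*H(-5) = (-144 - 6*11)*1 = (-144 - 66)*1 = -210*1 = -210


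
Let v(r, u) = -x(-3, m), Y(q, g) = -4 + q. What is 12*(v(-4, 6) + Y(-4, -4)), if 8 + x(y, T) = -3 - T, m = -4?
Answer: -12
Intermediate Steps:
x(y, T) = -11 - T (x(y, T) = -8 + (-3 - T) = -11 - T)
v(r, u) = 7 (v(r, u) = -(-11 - 1*(-4)) = -(-11 + 4) = -1*(-7) = 7)
12*(v(-4, 6) + Y(-4, -4)) = 12*(7 + (-4 - 4)) = 12*(7 - 8) = 12*(-1) = -12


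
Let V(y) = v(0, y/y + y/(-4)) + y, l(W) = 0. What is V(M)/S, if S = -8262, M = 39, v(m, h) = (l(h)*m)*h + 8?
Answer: -47/8262 ≈ -0.0056887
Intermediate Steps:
v(m, h) = 8 (v(m, h) = (0*m)*h + 8 = 0*h + 8 = 0 + 8 = 8)
V(y) = 8 + y
V(M)/S = (8 + 39)/(-8262) = 47*(-1/8262) = -47/8262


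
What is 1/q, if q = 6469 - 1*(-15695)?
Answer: 1/22164 ≈ 4.5118e-5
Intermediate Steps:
q = 22164 (q = 6469 + 15695 = 22164)
1/q = 1/22164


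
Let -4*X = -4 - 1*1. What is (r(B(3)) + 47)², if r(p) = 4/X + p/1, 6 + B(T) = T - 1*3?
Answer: 48841/25 ≈ 1953.6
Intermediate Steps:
X = 5/4 (X = -(-4 - 1*1)/4 = -(-4 - 1)/4 = -¼*(-5) = 5/4 ≈ 1.2500)
B(T) = -9 + T (B(T) = -6 + (T - 1*3) = -6 + (T - 3) = -6 + (-3 + T) = -9 + T)
r(p) = 16/5 + p (r(p) = 4/(5/4) + p/1 = 4*(⅘) + p*1 = 16/5 + p)
(r(B(3)) + 47)² = ((16/5 + (-9 + 3)) + 47)² = ((16/5 - 6) + 47)² = (-14/5 + 47)² = (221/5)² = 48841/25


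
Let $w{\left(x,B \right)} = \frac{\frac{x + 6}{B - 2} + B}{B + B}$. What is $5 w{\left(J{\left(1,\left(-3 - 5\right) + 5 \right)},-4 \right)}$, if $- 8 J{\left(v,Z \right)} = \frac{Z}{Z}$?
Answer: $\frac{1195}{384} \approx 3.112$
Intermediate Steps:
$J{\left(v,Z \right)} = - \frac{1}{8}$ ($J{\left(v,Z \right)} = - \frac{Z \frac{1}{Z}}{8} = \left(- \frac{1}{8}\right) 1 = - \frac{1}{8}$)
$w{\left(x,B \right)} = \frac{B + \frac{6 + x}{-2 + B}}{2 B}$ ($w{\left(x,B \right)} = \frac{\frac{6 + x}{-2 + B} + B}{2 B} = \left(\frac{6 + x}{-2 + B} + B\right) \frac{1}{2 B} = \left(B + \frac{6 + x}{-2 + B}\right) \frac{1}{2 B} = \frac{B + \frac{6 + x}{-2 + B}}{2 B}$)
$5 w{\left(J{\left(1,\left(-3 - 5\right) + 5 \right)},-4 \right)} = 5 \frac{6 - \frac{1}{8} + \left(-4\right)^{2} - -8}{2 \left(-4\right) \left(-2 - 4\right)} = 5 \cdot \frac{1}{2} \left(- \frac{1}{4}\right) \frac{1}{-6} \left(6 - \frac{1}{8} + 16 + 8\right) = 5 \cdot \frac{1}{2} \left(- \frac{1}{4}\right) \left(- \frac{1}{6}\right) \frac{239}{8} = 5 \cdot \frac{239}{384} = \frac{1195}{384}$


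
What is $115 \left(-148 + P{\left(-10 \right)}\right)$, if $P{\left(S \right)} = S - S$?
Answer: $-17020$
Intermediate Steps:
$P{\left(S \right)} = 0$
$115 \left(-148 + P{\left(-10 \right)}\right) = 115 \left(-148 + 0\right) = 115 \left(-148\right) = -17020$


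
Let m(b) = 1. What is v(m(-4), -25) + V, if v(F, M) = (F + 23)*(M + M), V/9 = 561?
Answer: 3849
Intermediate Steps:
V = 5049 (V = 9*561 = 5049)
v(F, M) = 2*M*(23 + F) (v(F, M) = (23 + F)*(2*M) = 2*M*(23 + F))
v(m(-4), -25) + V = 2*(-25)*(23 + 1) + 5049 = 2*(-25)*24 + 5049 = -1200 + 5049 = 3849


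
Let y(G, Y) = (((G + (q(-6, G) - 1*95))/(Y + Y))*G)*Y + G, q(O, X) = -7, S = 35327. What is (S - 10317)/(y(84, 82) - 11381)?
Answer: -25010/12053 ≈ -2.0750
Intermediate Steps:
y(G, Y) = G + G*(-102 + G)/2 (y(G, Y) = (((G + (-7 - 1*95))/(Y + Y))*G)*Y + G = (((G + (-7 - 95))/((2*Y)))*G)*Y + G = (((G - 102)*(1/(2*Y)))*G)*Y + G = (((-102 + G)*(1/(2*Y)))*G)*Y + G = (((-102 + G)/(2*Y))*G)*Y + G = (G*(-102 + G)/(2*Y))*Y + G = G*(-102 + G)/2 + G = G + G*(-102 + G)/2)
(S - 10317)/(y(84, 82) - 11381) = (35327 - 10317)/((½)*84*(-100 + 84) - 11381) = 25010/((½)*84*(-16) - 11381) = 25010/(-672 - 11381) = 25010/(-12053) = 25010*(-1/12053) = -25010/12053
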